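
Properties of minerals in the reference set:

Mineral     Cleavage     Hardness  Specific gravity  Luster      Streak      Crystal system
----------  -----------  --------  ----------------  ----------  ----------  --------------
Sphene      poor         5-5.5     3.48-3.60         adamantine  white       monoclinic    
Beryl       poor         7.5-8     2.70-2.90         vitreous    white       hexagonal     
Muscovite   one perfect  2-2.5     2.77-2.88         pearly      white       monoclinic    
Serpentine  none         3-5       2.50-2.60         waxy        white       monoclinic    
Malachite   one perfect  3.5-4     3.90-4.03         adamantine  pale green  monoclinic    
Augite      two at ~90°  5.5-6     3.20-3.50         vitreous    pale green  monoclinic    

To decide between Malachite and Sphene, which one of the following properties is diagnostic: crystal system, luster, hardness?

hardness

Crystal system: both monoclinic — shared.
Luster: both adamantine — shared.
Hardness: Malachite 3.5-4, Sphene 5-5.5 — different.
Of the listed properties, hardness is the one that separates them.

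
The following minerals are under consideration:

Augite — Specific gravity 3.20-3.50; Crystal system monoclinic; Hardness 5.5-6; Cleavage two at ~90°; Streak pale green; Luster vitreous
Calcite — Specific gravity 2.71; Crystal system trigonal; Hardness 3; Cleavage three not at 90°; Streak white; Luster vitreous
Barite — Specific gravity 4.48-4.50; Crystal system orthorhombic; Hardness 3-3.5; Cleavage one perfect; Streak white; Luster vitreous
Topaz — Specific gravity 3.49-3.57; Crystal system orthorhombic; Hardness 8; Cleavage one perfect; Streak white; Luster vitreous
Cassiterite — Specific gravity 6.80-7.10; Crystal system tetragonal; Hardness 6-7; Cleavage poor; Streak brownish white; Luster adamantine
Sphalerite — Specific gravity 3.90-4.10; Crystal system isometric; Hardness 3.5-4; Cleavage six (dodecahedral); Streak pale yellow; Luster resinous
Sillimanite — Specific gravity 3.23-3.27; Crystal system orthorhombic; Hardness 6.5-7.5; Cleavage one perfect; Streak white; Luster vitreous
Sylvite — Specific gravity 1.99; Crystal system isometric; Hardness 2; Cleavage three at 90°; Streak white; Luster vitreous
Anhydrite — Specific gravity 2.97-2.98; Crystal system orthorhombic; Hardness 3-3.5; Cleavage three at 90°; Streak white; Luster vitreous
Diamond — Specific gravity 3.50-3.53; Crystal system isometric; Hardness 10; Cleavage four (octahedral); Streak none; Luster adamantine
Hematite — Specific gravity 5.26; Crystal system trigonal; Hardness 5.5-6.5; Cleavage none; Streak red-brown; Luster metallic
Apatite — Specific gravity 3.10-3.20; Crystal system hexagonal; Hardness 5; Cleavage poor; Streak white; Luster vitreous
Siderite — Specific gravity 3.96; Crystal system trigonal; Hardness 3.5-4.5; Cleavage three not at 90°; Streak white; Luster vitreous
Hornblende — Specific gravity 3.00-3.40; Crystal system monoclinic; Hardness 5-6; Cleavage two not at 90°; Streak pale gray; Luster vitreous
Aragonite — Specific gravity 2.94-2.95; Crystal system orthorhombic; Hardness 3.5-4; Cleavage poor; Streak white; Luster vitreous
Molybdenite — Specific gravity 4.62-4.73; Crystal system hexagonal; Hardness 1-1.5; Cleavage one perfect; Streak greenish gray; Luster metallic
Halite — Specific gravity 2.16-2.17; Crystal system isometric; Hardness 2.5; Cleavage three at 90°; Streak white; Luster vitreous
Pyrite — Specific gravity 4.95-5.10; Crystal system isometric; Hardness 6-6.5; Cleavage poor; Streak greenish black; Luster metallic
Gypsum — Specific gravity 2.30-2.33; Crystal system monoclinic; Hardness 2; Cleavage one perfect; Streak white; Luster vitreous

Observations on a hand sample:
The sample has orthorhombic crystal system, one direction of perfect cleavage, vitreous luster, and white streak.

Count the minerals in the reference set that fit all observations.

3

Orthorhombic crystal system: Barite, Topaz, Sillimanite, Anhydrite, Aragonite remain.
One direction of perfect cleavage rules out Anhydrite, Aragonite.
Vitreous luster: every remaining candidate is consistent.
White streak: every remaining candidate is consistent.
Remaining candidates: Barite, Sillimanite, Topaz.
That is 3 minerals.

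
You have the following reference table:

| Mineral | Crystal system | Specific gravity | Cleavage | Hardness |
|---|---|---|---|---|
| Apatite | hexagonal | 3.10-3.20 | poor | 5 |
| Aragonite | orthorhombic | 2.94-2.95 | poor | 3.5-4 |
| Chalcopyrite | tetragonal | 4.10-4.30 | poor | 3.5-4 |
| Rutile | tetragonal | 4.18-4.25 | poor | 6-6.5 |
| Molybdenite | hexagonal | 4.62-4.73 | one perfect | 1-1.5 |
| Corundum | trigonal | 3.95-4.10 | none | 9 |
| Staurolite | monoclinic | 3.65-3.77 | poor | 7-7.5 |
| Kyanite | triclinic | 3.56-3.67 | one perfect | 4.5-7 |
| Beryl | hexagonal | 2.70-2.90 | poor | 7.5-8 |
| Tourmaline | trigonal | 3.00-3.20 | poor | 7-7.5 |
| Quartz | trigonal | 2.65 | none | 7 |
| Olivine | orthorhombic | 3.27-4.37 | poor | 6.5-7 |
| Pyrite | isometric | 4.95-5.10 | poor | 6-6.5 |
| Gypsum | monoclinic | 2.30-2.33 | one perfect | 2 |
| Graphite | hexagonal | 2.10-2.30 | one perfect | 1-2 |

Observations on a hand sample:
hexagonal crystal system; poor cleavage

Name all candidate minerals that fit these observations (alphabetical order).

Hexagonal crystal system — only Apatite, Molybdenite, Beryl, Graphite remain.
Poor cleavage excludes Molybdenite, Graphite.
Consistent with every observation: Apatite, Beryl.

Apatite, Beryl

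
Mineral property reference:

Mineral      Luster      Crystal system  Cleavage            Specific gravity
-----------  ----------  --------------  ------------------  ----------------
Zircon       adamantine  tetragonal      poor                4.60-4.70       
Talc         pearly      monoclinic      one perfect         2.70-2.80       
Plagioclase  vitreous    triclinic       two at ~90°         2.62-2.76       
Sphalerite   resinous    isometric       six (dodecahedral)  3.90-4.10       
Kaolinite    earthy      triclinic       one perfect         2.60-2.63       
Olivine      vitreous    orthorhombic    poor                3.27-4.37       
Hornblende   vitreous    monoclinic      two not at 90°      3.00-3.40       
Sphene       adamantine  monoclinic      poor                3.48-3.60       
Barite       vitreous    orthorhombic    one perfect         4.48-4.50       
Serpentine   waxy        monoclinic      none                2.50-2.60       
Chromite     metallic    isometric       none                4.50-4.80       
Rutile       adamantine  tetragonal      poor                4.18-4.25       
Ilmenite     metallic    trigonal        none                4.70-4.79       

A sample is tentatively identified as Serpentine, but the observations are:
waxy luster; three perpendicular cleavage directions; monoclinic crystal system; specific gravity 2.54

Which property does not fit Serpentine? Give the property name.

cleavage

Waxy luster: Serpentine has waxy luster — consistent.
Three perpendicular cleavage directions: Serpentine has cleavage none — does not match.
Monoclinic crystal system: Serpentine has monoclinic system — consistent.
Specific gravity 2.54: Serpentine has SG 2.50-2.60 — consistent.
Everything matches except the cleavage.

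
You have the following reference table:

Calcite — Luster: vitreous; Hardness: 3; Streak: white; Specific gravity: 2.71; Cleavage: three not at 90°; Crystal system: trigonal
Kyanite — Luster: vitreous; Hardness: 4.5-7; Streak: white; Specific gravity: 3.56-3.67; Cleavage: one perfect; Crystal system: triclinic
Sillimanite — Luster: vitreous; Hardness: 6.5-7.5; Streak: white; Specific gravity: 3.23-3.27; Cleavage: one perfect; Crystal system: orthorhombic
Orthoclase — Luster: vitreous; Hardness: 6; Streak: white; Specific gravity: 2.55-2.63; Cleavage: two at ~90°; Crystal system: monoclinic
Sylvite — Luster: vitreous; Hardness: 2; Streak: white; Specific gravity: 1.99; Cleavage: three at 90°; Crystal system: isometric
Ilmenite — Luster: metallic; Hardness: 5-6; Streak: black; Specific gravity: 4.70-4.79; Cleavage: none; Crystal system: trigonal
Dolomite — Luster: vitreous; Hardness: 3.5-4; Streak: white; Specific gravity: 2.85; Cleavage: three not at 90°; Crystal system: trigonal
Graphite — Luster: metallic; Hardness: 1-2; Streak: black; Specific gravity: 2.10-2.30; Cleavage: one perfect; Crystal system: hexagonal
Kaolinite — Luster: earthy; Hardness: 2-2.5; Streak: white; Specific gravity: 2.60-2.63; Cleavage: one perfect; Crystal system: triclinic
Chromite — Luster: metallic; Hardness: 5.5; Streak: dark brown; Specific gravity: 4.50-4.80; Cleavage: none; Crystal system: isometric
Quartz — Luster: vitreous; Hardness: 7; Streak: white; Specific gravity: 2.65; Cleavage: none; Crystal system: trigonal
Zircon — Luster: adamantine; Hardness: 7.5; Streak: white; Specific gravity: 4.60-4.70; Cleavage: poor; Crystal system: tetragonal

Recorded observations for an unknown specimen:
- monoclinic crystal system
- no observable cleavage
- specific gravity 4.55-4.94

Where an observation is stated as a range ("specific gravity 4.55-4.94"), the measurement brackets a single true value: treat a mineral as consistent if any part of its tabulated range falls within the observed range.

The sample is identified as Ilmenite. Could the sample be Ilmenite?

Inconsistent

Monoclinic crystal system — Ilmenite has trigonal system; inconsistent.
No observable cleavage — matches Ilmenite (cleavage none).
Specific gravity 4.55-4.94 — matches Ilmenite (SG 4.70-4.79).
The crystal system observation rules out Ilmenite.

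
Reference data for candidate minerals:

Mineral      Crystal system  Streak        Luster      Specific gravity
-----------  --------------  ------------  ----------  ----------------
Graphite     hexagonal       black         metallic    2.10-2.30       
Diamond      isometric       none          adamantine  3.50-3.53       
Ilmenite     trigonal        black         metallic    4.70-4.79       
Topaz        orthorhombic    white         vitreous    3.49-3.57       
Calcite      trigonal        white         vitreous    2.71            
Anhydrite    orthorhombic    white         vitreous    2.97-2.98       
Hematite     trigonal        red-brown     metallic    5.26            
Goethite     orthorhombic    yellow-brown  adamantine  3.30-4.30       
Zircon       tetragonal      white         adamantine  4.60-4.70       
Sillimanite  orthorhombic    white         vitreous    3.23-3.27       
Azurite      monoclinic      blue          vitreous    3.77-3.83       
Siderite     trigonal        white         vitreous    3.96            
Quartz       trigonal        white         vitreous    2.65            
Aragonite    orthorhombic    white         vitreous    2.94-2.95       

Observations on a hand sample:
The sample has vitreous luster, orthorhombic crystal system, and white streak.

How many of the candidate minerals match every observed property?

Vitreous luster rules out Graphite, Diamond, Ilmenite, Hematite, Goethite, Zircon.
Orthorhombic crystal system rules out Calcite, Azurite, Siderite, Quartz.
White streak — every remaining candidate is consistent.
Consistent with every observation: Anhydrite, Aragonite, Sillimanite, Topaz.
That is 4 minerals.

4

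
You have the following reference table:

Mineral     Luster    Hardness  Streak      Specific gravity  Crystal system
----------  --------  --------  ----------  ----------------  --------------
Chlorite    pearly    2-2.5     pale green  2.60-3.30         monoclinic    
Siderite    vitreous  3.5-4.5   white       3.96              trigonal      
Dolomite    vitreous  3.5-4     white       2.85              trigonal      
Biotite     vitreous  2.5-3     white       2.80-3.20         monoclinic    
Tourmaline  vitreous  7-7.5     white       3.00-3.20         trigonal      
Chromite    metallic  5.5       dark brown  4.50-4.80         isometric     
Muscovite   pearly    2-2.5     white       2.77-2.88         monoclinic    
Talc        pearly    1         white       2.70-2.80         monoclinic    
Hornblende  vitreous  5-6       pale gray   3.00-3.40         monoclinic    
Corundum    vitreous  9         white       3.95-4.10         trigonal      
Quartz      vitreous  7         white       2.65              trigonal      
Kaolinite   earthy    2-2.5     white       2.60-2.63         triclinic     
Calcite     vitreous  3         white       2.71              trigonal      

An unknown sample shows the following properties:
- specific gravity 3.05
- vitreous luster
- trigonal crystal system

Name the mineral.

Tourmaline

Specific gravity 3.05: Chlorite, Biotite, Tourmaline, Hornblende remain.
Vitreous luster eliminates Chlorite.
Trigonal crystal system: narrows the field to Tourmaline.
The only mineral consistent with every observation is Tourmaline.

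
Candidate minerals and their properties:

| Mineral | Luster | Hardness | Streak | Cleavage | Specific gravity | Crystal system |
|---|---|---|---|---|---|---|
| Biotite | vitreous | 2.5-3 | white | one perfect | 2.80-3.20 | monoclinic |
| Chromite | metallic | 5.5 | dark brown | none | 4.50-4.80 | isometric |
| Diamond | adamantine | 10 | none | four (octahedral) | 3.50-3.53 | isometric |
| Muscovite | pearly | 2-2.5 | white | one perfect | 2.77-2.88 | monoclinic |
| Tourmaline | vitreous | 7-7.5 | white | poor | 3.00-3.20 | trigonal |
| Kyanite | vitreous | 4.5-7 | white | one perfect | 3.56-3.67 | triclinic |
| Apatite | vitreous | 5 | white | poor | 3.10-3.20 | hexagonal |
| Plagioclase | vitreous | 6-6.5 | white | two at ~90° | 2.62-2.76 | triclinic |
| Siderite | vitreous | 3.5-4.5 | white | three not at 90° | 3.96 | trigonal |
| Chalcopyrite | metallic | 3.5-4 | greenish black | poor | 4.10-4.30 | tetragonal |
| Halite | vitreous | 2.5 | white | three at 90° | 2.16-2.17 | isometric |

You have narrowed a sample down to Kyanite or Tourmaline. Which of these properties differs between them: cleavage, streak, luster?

Cleavage: Kyanite one perfect, Tourmaline poor — different.
Streak: both white — shared.
Luster: both vitreous — shared.
Cleavage is the diagnostic property here.

cleavage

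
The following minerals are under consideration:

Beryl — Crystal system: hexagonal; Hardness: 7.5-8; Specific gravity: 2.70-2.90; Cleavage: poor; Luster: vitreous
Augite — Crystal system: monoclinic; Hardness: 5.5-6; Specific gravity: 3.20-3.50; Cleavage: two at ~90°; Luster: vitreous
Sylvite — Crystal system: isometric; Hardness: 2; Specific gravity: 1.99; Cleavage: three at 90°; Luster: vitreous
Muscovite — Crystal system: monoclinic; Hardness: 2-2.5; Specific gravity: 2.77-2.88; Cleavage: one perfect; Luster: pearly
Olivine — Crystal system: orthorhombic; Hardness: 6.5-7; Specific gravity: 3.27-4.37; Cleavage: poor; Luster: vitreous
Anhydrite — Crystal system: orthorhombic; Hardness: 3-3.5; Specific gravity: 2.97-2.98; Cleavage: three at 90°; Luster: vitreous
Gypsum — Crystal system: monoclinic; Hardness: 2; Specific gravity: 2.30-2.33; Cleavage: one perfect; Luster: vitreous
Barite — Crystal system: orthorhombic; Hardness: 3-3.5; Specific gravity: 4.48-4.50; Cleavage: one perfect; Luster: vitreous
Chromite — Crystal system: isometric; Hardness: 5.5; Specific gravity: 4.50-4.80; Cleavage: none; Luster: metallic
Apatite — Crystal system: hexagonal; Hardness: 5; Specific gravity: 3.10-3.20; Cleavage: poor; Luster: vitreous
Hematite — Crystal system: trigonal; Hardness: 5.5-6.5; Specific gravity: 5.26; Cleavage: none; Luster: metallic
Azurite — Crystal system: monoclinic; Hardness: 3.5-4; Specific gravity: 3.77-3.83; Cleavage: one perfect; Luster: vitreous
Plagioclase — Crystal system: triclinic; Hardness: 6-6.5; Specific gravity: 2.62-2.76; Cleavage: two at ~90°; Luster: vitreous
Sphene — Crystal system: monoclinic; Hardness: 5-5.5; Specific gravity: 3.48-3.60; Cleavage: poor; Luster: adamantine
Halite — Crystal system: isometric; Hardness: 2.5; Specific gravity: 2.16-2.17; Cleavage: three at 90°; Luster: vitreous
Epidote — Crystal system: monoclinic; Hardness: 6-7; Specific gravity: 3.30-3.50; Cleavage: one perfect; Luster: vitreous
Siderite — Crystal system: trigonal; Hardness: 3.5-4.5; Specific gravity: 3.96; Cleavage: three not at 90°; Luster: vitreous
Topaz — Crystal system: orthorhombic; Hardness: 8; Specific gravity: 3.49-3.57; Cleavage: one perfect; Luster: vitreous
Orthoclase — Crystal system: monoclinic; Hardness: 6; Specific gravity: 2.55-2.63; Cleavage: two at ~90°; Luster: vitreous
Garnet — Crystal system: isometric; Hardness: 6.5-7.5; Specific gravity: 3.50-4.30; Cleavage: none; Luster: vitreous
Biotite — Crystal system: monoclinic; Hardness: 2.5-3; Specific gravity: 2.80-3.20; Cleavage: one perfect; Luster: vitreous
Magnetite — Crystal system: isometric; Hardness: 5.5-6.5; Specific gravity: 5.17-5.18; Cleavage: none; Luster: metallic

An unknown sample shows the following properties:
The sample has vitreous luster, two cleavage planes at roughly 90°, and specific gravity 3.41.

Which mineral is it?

Vitreous luster rules out Muscovite, Chromite, Hematite, Sphene, Magnetite.
Two cleavage planes at roughly 90°: Augite, Plagioclase, Orthoclase remain.
Specific gravity 3.41: leaves Augite.
The only mineral consistent with every observation is Augite.

Augite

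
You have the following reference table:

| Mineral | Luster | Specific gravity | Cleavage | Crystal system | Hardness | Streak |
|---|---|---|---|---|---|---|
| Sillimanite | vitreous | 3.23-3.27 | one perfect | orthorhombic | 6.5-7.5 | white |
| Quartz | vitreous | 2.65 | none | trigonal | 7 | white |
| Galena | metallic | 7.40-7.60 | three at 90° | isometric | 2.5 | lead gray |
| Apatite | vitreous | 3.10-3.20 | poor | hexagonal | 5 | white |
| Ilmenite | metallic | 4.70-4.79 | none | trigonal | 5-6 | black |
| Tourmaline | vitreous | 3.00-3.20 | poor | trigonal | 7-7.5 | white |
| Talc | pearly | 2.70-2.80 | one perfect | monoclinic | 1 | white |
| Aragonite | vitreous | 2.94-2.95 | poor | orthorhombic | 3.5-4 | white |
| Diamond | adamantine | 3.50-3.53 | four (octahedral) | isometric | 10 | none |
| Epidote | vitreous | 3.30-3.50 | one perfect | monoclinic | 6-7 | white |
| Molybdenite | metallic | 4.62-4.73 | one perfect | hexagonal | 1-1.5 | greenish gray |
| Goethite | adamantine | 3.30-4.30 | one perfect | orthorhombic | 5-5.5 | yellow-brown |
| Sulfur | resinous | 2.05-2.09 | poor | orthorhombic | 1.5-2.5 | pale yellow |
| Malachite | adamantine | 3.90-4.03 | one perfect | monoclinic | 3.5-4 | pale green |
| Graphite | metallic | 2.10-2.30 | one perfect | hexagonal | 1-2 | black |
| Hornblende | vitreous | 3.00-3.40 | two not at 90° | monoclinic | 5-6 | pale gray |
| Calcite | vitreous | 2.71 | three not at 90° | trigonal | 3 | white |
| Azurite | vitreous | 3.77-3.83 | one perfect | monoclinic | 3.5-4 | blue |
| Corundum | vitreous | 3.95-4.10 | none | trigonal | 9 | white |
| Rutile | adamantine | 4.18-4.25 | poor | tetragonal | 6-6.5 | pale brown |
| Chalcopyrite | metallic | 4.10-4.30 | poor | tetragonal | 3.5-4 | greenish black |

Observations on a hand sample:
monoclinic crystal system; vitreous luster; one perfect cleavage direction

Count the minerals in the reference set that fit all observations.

2

Monoclinic crystal system: Talc, Epidote, Malachite, Hornblende, Azurite remain.
Vitreous luster is inconsistent with Talc, Malachite.
One perfect cleavage direction rules out Hornblende.
Remaining candidates: Azurite, Epidote.
That is 2 minerals.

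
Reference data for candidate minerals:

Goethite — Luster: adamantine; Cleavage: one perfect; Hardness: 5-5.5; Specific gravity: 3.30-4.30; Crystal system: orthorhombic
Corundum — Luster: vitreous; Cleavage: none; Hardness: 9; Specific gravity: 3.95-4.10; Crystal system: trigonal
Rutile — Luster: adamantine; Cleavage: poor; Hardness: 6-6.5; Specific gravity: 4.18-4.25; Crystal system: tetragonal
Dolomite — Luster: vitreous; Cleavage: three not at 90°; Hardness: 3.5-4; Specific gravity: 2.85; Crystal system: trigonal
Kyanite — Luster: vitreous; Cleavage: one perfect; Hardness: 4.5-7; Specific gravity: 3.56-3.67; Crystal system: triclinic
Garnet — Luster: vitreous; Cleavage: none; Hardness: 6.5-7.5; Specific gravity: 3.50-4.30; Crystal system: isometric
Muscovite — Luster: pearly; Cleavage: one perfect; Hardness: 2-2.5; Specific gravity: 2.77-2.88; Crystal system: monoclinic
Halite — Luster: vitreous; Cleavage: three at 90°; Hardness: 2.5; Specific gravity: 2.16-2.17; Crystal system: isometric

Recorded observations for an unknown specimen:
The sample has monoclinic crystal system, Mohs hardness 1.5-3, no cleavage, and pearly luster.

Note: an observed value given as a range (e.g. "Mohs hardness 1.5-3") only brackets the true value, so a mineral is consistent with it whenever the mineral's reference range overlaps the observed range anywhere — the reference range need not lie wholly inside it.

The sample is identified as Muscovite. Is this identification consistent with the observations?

Inconsistent

Monoclinic crystal system — fits Muscovite (monoclinic system).
Mohs hardness 1.5-3 — fits Muscovite (hardness 2-2.5).
No cleavage — Muscovite has cleavage one perfect; a mismatch.
Pearly luster — fits Muscovite (pearly luster).
The cleavage observation rules out Muscovite.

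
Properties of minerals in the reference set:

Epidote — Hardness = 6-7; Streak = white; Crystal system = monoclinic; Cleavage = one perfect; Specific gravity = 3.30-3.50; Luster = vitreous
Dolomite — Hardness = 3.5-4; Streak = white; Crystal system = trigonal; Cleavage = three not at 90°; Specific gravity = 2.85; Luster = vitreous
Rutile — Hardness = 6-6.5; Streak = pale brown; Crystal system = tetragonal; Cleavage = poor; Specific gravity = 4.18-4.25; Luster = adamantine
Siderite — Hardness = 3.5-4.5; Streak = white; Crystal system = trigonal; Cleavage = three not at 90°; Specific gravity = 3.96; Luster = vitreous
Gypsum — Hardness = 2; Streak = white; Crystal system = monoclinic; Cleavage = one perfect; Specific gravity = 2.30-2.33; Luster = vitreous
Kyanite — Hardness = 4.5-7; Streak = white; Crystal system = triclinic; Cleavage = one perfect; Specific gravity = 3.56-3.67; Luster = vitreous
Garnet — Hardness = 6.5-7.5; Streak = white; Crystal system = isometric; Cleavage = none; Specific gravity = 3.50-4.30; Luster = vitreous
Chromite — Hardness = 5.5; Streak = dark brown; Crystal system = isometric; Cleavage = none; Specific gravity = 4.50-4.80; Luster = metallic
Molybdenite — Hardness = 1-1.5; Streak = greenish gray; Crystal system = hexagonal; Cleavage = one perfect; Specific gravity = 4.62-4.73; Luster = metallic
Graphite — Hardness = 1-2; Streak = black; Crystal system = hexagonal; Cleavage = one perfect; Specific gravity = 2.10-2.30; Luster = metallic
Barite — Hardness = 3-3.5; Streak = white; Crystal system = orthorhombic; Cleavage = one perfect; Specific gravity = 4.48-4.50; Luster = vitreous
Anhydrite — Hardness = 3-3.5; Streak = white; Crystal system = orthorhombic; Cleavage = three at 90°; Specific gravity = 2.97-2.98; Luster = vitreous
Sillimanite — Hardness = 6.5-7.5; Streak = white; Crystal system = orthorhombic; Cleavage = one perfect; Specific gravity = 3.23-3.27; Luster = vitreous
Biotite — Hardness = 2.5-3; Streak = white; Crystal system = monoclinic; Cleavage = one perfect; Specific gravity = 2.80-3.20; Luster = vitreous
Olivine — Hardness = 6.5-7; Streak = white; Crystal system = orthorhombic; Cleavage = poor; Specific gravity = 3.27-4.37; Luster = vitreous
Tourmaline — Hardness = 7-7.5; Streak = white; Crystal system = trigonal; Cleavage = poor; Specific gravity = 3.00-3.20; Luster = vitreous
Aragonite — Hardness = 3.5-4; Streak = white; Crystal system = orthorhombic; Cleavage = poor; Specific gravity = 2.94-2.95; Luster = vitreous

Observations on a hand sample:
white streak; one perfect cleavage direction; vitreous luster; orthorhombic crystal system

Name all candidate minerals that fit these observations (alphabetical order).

White streak excludes Rutile, Chromite, Molybdenite, Graphite.
One perfect cleavage direction — narrows the field to Epidote, Gypsum, Kyanite, Barite, Sillimanite, Biotite.
Vitreous luster — all remaining candidates fit.
Orthorhombic crystal system — leaves Barite, Sillimanite.
The minerals that satisfy all observations are Barite, Sillimanite.

Barite, Sillimanite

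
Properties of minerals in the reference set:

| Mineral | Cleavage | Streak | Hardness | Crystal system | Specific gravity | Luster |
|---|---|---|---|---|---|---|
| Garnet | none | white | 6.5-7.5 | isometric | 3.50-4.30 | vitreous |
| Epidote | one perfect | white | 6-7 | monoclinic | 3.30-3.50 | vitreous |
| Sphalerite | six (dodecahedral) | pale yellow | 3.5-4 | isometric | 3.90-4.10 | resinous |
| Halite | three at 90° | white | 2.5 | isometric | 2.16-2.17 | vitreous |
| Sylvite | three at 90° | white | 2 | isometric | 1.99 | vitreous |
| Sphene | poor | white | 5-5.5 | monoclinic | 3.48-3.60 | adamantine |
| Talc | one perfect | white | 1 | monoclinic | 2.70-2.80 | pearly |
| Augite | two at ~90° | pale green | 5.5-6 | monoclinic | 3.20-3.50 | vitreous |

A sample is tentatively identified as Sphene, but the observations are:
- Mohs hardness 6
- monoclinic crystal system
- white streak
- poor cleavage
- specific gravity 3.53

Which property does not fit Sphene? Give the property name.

hardness

Mohs hardness 6: Sphene has hardness 5-5.5 — does not match.
Monoclinic crystal system: Sphene has monoclinic system — matches.
White streak: Sphene has white streak — matches.
Poor cleavage: Sphene has cleavage poor — matches.
Specific gravity 3.53: Sphene has SG 3.48-3.60 — matches.
Everything matches except the hardness.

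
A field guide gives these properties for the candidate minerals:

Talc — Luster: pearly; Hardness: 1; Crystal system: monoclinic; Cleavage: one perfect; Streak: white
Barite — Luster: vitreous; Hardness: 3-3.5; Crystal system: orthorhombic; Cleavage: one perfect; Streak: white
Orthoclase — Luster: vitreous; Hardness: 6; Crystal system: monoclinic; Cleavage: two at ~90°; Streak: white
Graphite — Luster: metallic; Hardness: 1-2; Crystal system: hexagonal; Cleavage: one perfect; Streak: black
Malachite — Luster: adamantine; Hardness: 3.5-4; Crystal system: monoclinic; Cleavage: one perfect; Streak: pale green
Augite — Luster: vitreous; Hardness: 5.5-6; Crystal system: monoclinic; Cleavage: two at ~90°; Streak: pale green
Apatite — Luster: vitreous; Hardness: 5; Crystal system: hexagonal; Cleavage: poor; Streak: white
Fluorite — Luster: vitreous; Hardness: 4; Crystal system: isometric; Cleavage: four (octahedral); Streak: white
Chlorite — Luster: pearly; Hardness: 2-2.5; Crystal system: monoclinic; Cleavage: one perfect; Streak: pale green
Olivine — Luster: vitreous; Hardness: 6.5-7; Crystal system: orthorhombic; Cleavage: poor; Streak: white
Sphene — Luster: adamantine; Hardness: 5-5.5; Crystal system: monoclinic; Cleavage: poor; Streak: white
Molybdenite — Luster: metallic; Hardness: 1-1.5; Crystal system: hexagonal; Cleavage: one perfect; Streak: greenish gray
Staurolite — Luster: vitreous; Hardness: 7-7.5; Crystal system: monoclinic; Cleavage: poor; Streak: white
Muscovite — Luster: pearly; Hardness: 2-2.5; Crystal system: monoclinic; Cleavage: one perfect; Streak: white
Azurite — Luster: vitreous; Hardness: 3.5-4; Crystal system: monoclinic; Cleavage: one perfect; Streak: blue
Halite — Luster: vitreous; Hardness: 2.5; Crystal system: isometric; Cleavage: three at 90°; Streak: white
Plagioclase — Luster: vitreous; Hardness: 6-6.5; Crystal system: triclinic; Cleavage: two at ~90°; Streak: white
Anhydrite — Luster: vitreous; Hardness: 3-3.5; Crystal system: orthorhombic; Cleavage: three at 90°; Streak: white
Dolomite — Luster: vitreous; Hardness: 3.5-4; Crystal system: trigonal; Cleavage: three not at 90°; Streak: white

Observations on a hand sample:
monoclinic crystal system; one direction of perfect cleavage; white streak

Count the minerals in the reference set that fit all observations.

2

Monoclinic crystal system: leaves Talc, Orthoclase, Malachite, Augite, Chlorite, Sphene, Staurolite, Muscovite, Azurite.
One direction of perfect cleavage eliminates Orthoclase, Augite, Sphene, Staurolite.
White streak: narrows the field to Talc, Muscovite.
The minerals that satisfy all observations are Muscovite, Talc.
That is 2 minerals.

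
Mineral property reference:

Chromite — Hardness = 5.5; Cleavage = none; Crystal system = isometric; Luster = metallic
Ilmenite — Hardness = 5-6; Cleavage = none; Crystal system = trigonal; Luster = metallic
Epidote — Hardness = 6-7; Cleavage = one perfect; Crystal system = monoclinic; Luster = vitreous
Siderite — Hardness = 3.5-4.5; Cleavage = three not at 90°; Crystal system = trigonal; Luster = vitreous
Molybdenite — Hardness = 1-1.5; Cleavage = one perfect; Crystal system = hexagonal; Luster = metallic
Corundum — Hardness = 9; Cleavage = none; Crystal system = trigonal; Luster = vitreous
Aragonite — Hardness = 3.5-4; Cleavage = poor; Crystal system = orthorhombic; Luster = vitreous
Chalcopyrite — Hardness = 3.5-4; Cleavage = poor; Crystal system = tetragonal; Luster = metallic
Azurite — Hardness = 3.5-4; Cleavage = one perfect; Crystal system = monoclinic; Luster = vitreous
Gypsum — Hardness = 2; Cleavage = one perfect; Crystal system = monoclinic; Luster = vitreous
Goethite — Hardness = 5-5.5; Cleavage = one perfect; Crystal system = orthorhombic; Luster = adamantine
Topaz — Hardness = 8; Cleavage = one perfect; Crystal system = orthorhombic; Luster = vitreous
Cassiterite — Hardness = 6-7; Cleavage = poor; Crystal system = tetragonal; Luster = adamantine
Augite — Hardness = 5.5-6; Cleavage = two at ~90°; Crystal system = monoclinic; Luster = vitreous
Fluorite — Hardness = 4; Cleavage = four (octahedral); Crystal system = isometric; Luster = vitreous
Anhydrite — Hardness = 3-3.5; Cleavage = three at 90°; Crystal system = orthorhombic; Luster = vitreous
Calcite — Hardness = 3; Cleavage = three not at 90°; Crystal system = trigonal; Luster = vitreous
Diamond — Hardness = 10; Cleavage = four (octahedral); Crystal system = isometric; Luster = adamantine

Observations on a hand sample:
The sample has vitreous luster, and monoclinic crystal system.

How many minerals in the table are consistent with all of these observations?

Vitreous luster — narrows the field to Epidote, Siderite, Corundum, Aragonite, Azurite, Gypsum, Topaz, Augite, Fluorite, Anhydrite, Calcite.
Monoclinic crystal system — narrows the field to Epidote, Azurite, Gypsum, Augite.
Remaining candidates: Augite, Azurite, Epidote, Gypsum.
That is 4 minerals.

4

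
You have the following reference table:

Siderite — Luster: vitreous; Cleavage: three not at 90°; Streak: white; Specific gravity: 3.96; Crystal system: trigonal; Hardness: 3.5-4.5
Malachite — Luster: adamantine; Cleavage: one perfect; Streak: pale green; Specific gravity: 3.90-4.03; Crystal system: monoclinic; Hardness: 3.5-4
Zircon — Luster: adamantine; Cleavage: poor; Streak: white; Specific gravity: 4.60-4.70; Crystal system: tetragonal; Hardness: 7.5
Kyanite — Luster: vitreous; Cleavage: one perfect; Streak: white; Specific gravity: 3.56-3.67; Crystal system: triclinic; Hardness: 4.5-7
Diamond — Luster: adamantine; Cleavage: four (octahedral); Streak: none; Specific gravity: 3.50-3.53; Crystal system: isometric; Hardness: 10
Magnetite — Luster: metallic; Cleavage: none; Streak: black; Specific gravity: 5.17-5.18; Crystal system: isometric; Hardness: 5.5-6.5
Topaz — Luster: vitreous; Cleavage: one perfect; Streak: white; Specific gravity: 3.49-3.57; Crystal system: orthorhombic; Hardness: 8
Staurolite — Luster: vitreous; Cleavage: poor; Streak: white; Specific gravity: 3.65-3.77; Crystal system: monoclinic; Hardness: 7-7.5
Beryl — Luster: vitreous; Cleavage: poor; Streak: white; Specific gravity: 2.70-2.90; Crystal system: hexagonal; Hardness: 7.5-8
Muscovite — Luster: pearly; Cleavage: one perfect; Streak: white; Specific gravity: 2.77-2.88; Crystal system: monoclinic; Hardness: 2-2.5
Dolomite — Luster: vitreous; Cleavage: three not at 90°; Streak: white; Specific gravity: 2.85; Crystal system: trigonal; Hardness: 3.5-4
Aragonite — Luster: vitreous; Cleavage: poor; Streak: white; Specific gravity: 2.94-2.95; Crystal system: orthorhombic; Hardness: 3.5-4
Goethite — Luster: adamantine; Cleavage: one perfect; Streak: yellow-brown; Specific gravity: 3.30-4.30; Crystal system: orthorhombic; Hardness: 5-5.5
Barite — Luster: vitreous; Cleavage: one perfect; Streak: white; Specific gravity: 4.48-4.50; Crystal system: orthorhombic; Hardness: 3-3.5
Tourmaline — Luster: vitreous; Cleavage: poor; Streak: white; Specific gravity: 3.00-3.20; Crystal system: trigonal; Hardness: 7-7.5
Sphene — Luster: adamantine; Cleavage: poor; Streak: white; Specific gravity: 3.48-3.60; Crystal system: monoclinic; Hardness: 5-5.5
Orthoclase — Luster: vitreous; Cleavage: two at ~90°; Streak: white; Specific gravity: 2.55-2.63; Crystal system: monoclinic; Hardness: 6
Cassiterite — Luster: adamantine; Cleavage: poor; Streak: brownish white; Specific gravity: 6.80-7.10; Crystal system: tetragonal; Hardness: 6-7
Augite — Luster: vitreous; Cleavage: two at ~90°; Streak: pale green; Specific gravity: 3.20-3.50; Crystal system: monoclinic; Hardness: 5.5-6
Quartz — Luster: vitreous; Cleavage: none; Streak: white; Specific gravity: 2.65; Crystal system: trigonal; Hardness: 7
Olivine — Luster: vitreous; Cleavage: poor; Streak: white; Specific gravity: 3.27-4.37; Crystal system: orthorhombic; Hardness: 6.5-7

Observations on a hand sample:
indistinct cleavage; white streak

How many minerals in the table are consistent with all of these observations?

Indistinct cleavage — Zircon, Staurolite, Beryl, Aragonite, Tourmaline, Sphene, Cassiterite, Olivine remain.
White streak rules out Cassiterite.
Consistent with every observation: Aragonite, Beryl, Olivine, Sphene, Staurolite, Tourmaline, Zircon.
That is 7 minerals.

7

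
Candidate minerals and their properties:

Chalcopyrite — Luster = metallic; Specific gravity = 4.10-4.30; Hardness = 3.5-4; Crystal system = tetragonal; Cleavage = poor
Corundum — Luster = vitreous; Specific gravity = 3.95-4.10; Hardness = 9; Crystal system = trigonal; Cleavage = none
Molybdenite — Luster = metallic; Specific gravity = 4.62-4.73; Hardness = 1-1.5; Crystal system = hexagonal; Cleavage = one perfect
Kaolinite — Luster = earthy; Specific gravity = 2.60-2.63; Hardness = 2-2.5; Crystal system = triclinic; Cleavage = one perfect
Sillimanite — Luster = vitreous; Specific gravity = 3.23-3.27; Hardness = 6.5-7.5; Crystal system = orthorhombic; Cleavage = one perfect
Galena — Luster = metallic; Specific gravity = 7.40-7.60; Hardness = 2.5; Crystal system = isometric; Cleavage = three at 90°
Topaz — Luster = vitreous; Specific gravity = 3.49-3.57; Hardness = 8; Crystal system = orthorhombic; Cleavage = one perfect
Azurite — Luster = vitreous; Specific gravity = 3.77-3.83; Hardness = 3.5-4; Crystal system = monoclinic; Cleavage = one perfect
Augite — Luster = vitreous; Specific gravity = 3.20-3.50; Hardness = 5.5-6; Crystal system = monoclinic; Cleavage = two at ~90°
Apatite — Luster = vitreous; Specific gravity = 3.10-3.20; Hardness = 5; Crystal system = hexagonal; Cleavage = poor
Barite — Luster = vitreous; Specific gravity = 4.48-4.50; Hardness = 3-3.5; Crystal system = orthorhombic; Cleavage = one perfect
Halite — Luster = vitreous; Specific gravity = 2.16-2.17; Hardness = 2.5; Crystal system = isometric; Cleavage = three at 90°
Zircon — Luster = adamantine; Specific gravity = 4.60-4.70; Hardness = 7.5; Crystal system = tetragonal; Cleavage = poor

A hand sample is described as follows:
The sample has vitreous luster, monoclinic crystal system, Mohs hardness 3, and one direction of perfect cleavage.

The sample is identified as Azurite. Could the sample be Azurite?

No

Vitreous luster — fits Azurite (vitreous luster).
Monoclinic crystal system — fits Azurite (monoclinic system).
Mohs hardness 3 — Azurite has hardness 3.5-4; inconsistent.
One direction of perfect cleavage — fits Azurite (cleavage one perfect).
The hardness observation rules out Azurite.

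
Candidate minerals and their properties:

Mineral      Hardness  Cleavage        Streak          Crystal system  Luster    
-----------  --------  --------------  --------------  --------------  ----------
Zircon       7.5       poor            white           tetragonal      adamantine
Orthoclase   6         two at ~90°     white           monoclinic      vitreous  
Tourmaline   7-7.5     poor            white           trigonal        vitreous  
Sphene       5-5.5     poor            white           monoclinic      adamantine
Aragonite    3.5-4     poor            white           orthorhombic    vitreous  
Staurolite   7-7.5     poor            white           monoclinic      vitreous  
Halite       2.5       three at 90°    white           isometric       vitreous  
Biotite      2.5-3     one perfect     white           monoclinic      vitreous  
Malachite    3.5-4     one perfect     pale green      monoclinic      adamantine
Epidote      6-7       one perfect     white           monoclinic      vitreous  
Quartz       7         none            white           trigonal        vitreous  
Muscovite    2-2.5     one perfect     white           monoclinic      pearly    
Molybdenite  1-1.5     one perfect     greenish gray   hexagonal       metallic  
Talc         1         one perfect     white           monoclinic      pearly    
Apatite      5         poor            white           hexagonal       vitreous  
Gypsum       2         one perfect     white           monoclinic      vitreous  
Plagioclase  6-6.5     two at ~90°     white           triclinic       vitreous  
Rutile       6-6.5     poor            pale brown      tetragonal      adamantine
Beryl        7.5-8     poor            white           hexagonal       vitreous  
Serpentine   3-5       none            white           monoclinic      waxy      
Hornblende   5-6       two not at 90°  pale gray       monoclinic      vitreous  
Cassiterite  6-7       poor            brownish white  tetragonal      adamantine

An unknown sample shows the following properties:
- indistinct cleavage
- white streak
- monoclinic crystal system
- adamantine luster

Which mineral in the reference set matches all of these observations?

Indistinct cleavage — Zircon, Tourmaline, Sphene, Aragonite, Staurolite, Apatite, Rutile, Beryl, Cassiterite remain.
White streak rules out Rutile, Cassiterite.
Monoclinic crystal system — leaves Sphene, Staurolite.
Adamantine luster rules out Staurolite.
The only mineral consistent with every observation is Sphene.

Sphene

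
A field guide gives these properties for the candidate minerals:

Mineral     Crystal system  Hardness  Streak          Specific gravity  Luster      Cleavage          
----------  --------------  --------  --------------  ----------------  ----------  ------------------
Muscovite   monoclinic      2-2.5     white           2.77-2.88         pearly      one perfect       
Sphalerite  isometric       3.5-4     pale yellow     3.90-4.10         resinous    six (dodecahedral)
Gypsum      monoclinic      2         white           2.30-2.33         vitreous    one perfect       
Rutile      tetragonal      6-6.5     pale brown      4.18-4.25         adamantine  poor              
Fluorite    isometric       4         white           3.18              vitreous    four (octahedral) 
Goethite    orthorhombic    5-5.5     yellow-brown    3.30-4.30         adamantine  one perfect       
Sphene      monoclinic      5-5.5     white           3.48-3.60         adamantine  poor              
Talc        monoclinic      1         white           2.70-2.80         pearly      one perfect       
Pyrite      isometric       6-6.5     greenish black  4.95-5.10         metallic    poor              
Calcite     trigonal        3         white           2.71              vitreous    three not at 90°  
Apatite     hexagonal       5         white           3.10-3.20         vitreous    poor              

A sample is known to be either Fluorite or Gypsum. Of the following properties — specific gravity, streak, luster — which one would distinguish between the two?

Specific gravity: Fluorite 3.18, Gypsum 2.30-2.33 — distinct.
Streak: both white — no difference.
Luster: both vitreous — no difference.
Of the listed properties, specific gravity is the one that separates them.

specific gravity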